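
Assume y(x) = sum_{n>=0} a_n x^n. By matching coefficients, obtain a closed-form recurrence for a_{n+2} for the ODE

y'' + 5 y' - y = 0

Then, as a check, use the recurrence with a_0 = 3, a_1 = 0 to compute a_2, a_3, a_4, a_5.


Substitute y = sum_n a_n x^n.
y''(x) has coefficient (n+2)(n+1) a_{n+2} at x^n;
5 y'(x) has coefficient 5 (n+1) a_{n+1} at x^n;
-y(x) has coefficient -1 a_n at x^n.
Matching x^n: (n+2)(n+1) a_{n+2} + 5 (n+1) a_{n+1} - 1 a_n = 0.
Thus a_{n+2} = [-5 (n+1) a_{n+1} + 1 a_n] / ((n+1)(n+2)).

Check with a_0 = 3, a_1 = 0 (apply the recurrence for n = 0, 1, 2, 3): a_0 = 3, a_1 = 0, a_2 = 3/2, a_3 = -5/2, a_4 = 13/4, a_5 = -27/8.

a_(n+2) = [-5 (n+1) a_(n+1) + 1 a_n] / ((n+1)(n+2)); check: a_0 = 3, a_1 = 0, a_2 = 3/2, a_3 = -5/2, a_4 = 13/4, a_5 = -27/8


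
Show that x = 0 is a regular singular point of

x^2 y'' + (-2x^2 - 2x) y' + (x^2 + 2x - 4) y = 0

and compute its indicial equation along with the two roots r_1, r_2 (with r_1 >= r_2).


Divide by x^2 to reach normal form y'' + P_1(x) y' + P_2(x) y = 0 with P_1(x) = -2 - 2/x and P_2(x) = 1 + 2/x - 4/x^2.
x = 0 is a singular point because the y'-coefficient -2 - 2/x has a pole at x = 0 and the y-coefficient 1 + 2/x - 4/x^2 has a pole at x = 0.
It is a regular singular point because x P_1(x) = p(x) = -2x - 2 and x^2 P_2(x) = q(x) = x^2 + 2x - 4 are polynomials, hence analytic at x = 0.
p(0) = -2,  q(0) = -4.
Indicial equation: r(r-1) + p(0) r + q(0) = 0, i.e. r^2 + (p(0) - 1) r + q(0) = 0, i.e. r^2 - 3 r - 4 = 0.
Discriminant: (-3)^2 - 4(-4) = 25, so r = (3 ± 5)/2.
Solving: r_1 = 4, r_2 = -1.

indicial: r^2 - 3 r - 4 = 0; roots r_1 = 4, r_2 = -1


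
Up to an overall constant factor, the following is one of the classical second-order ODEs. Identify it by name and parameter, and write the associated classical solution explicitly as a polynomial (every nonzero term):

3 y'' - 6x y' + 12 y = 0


All three coefficients share the factor 3; dividing through by 3 gives  y'' - 2x y' + 4 y = 0.
This matches the Hermite equation y'' - 2x y' + 2n y = 0 with 2n = 4, so n = 2; the polynomial solution is H_2(x).
With y = sum_k a_k x^k, matching x^k gives (k+2)(k+1) a_{k+2} = 2(k - n) a_k = 2(k - 2) a_k. The right side vanishes at k = 2, so the series with the parity of 2 terminates at degree 2.
Standard normalization: leading coefficient of H_n is 2^n, so a_2 = 2^2 = 4. Work downward with a_k = (k+1)(k+2) a_{k+2} / (2(k - n)):
  a_0 = (1)(2)(4) / (2(0 - 2)) = 8/(-4) = -2
Hence H_2(x) = 4 x^2 - 2.

H_2(x); series = 4 x^2 - 2


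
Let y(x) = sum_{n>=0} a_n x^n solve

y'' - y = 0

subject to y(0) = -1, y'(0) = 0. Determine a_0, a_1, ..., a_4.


Ansatz: y(x) = sum_{n>=0} a_n x^n, so y'(x) = sum_{n>=1} n a_n x^(n-1) and y''(x) = sum_{n>=2} n(n-1) a_n x^(n-2).
Substitute into P(x) y'' + Q(x) y' + R(x) y = 0 with P(x) = 1, Q(x) = 0, R(x) = -1, and match powers of x.
Initial conditions: a_0 = -1, a_1 = 0.
Setting the coefficient of each power of x to zero and solving order by order (substituting the coefficients already found):
  x^0: 2 a_2 - a_0 = 0  ->  2 a_2 = a_0 = -1  ->  a_2 = -1/2
  x^1: 6 a_3 - a_1 = 0  ->  6 a_3 = a_1 = 0  ->  a_3 = 0
  x^2: 12 a_4 - a_2 = 0  ->  12 a_4 = a_2 = -1/2  ->  a_4 = -1/24
Truncated series: y(x) = -1 - (1/2) x^2 - (1/24) x^4 + O(x^5).

a_0 = -1; a_1 = 0; a_2 = -1/2; a_3 = 0; a_4 = -1/24


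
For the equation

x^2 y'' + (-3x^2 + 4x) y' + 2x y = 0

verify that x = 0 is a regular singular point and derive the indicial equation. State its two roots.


Divide by x^2 to reach normal form y'' + P_1(x) y' + P_2(x) y = 0 with P_1(x) = -3 + 4/x and P_2(x) = 2/x.
x = 0 is a singular point because the y'-coefficient -3 + 4/x has a pole at x = 0 and the y-coefficient 2/x has a pole at x = 0.
It is a regular singular point because x P_1(x) = p(x) = 4 - 3x and x^2 P_2(x) = q(x) = 2x are polynomials, hence analytic at x = 0.
p(0) = 4,  q(0) = 0.
Indicial equation: r(r-1) + p(0) r + q(0) = 0, i.e. r^2 + (p(0) - 1) r + q(0) = 0, i.e. r^2 + 3 r = 0.
Discriminant: (3)^2 - 4(0) = 9, so r = (-3 ± 3)/2.
Solving: r_1 = 0, r_2 = -3.

indicial: r^2 + 3 r = 0; roots r_1 = 0, r_2 = -3


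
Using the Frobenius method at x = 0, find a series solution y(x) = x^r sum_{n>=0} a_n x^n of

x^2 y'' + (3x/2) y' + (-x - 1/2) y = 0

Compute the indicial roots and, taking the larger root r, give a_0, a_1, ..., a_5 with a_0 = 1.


Write in Frobenius form y'' + (p(x)/x) y' + (q(x)/x^2) y = 0:
  p(x) = 3/2,  q(x) = -x - 1/2.
Indicial equation: r(r-1) + (3/2) r + (-1/2) = 0 -> roots r_1 = 1/2, r_2 = -1.
Take r = r_1 = 1/2. Let y(x) = x^r sum_{n>=0} a_n x^n with a_0 = 1.
Substitute y = x^r sum a_n x^n and match x^{r+n}. The recurrence is
  D(n) a_n - 1 a_{n-1} = 0,  where D(n) = (r+n)(r+n-1) + (3/2)(r+n) + (-1/2).
  a_n = 1 / D(n) * a_{n-1}.
Since the indicial polynomial factors as (r - r_1)(r - r_2), D(n) = (r_1 + n - r_1)(r_1 + n - r_2) = n(n + 3/2).
Evaluating step by step (a_0 = 1):
  n = 1: D(1) = 1(1 + 3/2) = 5/2; numerator = 1(1) = 1; a_1 = (1)/(5/2) = 2/5
  n = 2: D(2) = 2(2 + 3/2) = 7; numerator = 1(2/5) = 2/5; a_2 = (2/5)/(7) = 2/35
  n = 3: D(3) = 3(3 + 3/2) = 27/2; numerator = 1(2/35) = 2/35; a_3 = (2/35)/(27/2) = 4/945
  n = 4: D(4) = 4(4 + 3/2) = 22; numerator = 1(4/945) = 4/945; a_4 = (4/945)/(22) = 2/10395
  n = 5: D(5) = 5(5 + 3/2) = 65/2; numerator = 1(2/10395) = 2/10395; a_5 = (2/10395)/(65/2) = 4/675675

r = 1/2; a_0 = 1; a_1 = 2/5; a_2 = 2/35; a_3 = 4/945; a_4 = 2/10395; a_5 = 4/675675


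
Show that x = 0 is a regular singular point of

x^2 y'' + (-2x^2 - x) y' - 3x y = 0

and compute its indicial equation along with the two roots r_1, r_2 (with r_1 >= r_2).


Divide by x^2 to reach normal form y'' + P_1(x) y' + P_2(x) y = 0 with P_1(x) = -2 - 1/x and P_2(x) = -3/x.
x = 0 is a singular point because the y'-coefficient -2 - 1/x has a pole at x = 0 and the y-coefficient -3/x has a pole at x = 0.
It is a regular singular point because x P_1(x) = p(x) = -2x - 1 and x^2 P_2(x) = q(x) = -3x are polynomials, hence analytic at x = 0.
p(0) = -1,  q(0) = 0.
Indicial equation: r(r-1) + p(0) r + q(0) = 0, i.e. r^2 + (p(0) - 1) r + q(0) = 0, i.e. r^2 - 2 r = 0.
Discriminant: (-2)^2 - 4(0) = 4, so r = (2 ± 2)/2.
Solving: r_1 = 2, r_2 = 0.

indicial: r^2 - 2 r = 0; roots r_1 = 2, r_2 = 0


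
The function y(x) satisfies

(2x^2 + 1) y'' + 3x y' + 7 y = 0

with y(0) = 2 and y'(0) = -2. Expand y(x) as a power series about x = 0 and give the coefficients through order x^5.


Ansatz: y(x) = sum_{n>=0} a_n x^n, so y'(x) = sum_{n>=1} n a_n x^(n-1) and y''(x) = sum_{n>=2} n(n-1) a_n x^(n-2).
Substitute into P(x) y'' + Q(x) y' + R(x) y = 0 with P(x) = 2x^2 + 1, Q(x) = 3x, R(x) = 7, and match powers of x.
Initial conditions: a_0 = 2, a_1 = -2.
Setting the coefficient of each power of x to zero and solving order by order (substituting the coefficients already found):
  x^0: 2 a_2 + 7 a_0 = 0  ->  2 a_2 = -7 a_0 = -14  ->  a_2 = -7
  x^1: 6 a_3 + 10 a_1 = 0  ->  6 a_3 = -10 a_1 = 20  ->  a_3 = 10/3
  x^2: 12 a_4 + 17 a_2 = 0  ->  12 a_4 = -17 a_2 = 119  ->  a_4 = 119/12
  x^3: 20 a_5 + 28 a_3 = 0  ->  20 a_5 = -28 a_3 = -280/3  ->  a_5 = -14/3
Truncated series: y(x) = 2 - 2 x - 7 x^2 + (10/3) x^3 + (119/12) x^4 - (14/3) x^5 + O(x^6).

a_0 = 2; a_1 = -2; a_2 = -7; a_3 = 10/3; a_4 = 119/12; a_5 = -14/3


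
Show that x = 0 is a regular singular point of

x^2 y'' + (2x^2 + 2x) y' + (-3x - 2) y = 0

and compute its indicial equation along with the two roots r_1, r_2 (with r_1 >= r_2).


Divide by x^2 to reach normal form y'' + P_1(x) y' + P_2(x) y = 0 with P_1(x) = 2 + 2/x and P_2(x) = -3/x - 2/x^2.
x = 0 is a singular point because the y'-coefficient 2 + 2/x has a pole at x = 0 and the y-coefficient -3/x - 2/x^2 has a pole at x = 0.
It is a regular singular point because x P_1(x) = p(x) = 2x + 2 and x^2 P_2(x) = q(x) = -3x - 2 are polynomials, hence analytic at x = 0.
p(0) = 2,  q(0) = -2.
Indicial equation: r(r-1) + p(0) r + q(0) = 0, i.e. r^2 + (p(0) - 1) r + q(0) = 0, i.e. r^2 + 1 r - 2 = 0.
Discriminant: (1)^2 - 4(-2) = 9, so r = (-1 ± 3)/2.
Solving: r_1 = 1, r_2 = -2.

indicial: r^2 + 1 r - 2 = 0; roots r_1 = 1, r_2 = -2


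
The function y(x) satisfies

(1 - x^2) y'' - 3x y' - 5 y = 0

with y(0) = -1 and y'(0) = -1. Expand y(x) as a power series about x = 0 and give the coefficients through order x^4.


Ansatz: y(x) = sum_{n>=0} a_n x^n, so y'(x) = sum_{n>=1} n a_n x^(n-1) and y''(x) = sum_{n>=2} n(n-1) a_n x^(n-2).
Substitute into P(x) y'' + Q(x) y' + R(x) y = 0 with P(x) = 1 - x^2, Q(x) = -3x, R(x) = -5, and match powers of x.
Initial conditions: a_0 = -1, a_1 = -1.
Setting the coefficient of each power of x to zero and solving order by order (substituting the coefficients already found):
  x^0: 2 a_2 - 5 a_0 = 0  ->  2 a_2 = 5 a_0 = -5  ->  a_2 = -5/2
  x^1: 6 a_3 - 8 a_1 = 0  ->  6 a_3 = 8 a_1 = -8  ->  a_3 = -4/3
  x^2: 12 a_4 - 13 a_2 = 0  ->  12 a_4 = 13 a_2 = -65/2  ->  a_4 = -65/24
Truncated series: y(x) = -1 - x - (5/2) x^2 - (4/3) x^3 - (65/24) x^4 + O(x^5).

a_0 = -1; a_1 = -1; a_2 = -5/2; a_3 = -4/3; a_4 = -65/24


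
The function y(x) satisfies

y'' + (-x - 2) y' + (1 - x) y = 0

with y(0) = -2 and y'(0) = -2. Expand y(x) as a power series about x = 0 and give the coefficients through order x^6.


Ansatz: y(x) = sum_{n>=0} a_n x^n, so y'(x) = sum_{n>=1} n a_n x^(n-1) and y''(x) = sum_{n>=2} n(n-1) a_n x^(n-2).
Substitute into P(x) y'' + Q(x) y' + R(x) y = 0 with P(x) = 1, Q(x) = -x - 2, R(x) = 1 - x, and match powers of x.
Initial conditions: a_0 = -2, a_1 = -2.
Setting the coefficient of each power of x to zero and solving order by order (substituting the coefficients already found):
  x^0: 2 a_2 - 2 a_1 + a_0 = 0  ->  2 a_2 = 2 a_1 - a_0 = -2  ->  a_2 = -1
  x^1: 6 a_3 - 4 a_2 - a_0 = 0  ->  6 a_3 = 4 a_2 + a_0 = -6  ->  a_3 = -1
  x^2: 12 a_4 - 6 a_3 - a_2 - a_1 = 0  ->  12 a_4 = 6 a_3 + a_2 + a_1 = -9  ->  a_4 = -3/4
  x^3: 20 a_5 - 8 a_4 - 2 a_3 - a_2 = 0  ->  20 a_5 = 8 a_4 + 2 a_3 + a_2 = -9  ->  a_5 = -9/20
  x^4: 30 a_6 - 10 a_5 - 3 a_4 - a_3 = 0  ->  30 a_6 = 10 a_5 + 3 a_4 + a_3 = -31/4  ->  a_6 = -31/120
Truncated series: y(x) = -2 - 2 x - x^2 - x^3 - (3/4) x^4 - (9/20) x^5 - (31/120) x^6 + O(x^7).

a_0 = -2; a_1 = -2; a_2 = -1; a_3 = -1; a_4 = -3/4; a_5 = -9/20; a_6 = -31/120


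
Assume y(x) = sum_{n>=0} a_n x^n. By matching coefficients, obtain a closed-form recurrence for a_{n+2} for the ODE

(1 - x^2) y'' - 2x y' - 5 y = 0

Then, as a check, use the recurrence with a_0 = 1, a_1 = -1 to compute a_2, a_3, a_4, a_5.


Substitute y = sum_n a_n x^n.
(1 - 1 x^2) y'' contributes (n+2)(n+1) a_{n+2} - n(n-1) a_n at x^n.
-2 x y'(x) contributes -2 n a_n at x^n.
-5 y(x) contributes -5 a_n at x^n.
Matching x^n: (n+2)(n+1) a_{n+2} + (-n(n-1) - 2 n - 5) a_n = 0.
Thus a_{n+2} = (n(n-1) + 2 n + 5) / ((n+1)(n+2)) * a_n.

Check with a_0 = 1, a_1 = -1 (apply the recurrence for n = 0, 1, 2, 3): a_0 = 1, a_1 = -1, a_2 = 5/2, a_3 = -7/6, a_4 = 55/24, a_5 = -119/120.

a_(n+2) = (n(n-1) + 2 n + 5) / ((n+1)(n+2)) * a_n; check: a_0 = 1, a_1 = -1, a_2 = 5/2, a_3 = -7/6, a_4 = 55/24, a_5 = -119/120


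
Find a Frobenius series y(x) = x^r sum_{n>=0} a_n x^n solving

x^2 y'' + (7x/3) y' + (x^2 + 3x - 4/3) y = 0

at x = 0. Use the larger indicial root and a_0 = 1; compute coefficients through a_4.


Write in Frobenius form y'' + (p(x)/x) y' + (q(x)/x^2) y = 0:
  p(x) = 7/3,  q(x) = x^2 + 3x - 4/3.
Indicial equation: r(r-1) + (7/3) r + (-4/3) = 0 -> roots r_1 = 2/3, r_2 = -2.
Take r = r_1 = 2/3. Let y(x) = x^r sum_{n>=0} a_n x^n with a_0 = 1.
Substitute y = x^r sum a_n x^n and match x^{r+n}. The recurrence is
  D(n) a_n + 3 a_{n-1} + 1 a_{n-2} = 0,  where D(n) = (r+n)(r+n-1) + (7/3)(r+n) + (-4/3).
  a_n = [-3 a_{n-1} - 1 a_{n-2}] / D(n).
Since the indicial polynomial factors as (r - r_1)(r - r_2), D(n) = (r_1 + n - r_1)(r_1 + n - r_2) = n(n + 8/3).
Evaluating step by step (a_0 = 1):
  n = 1: D(1) = 1(1 + 8/3) = 11/3; numerator = -3(1) = -3; a_1 = (-3)/(11/3) = -9/11
  n = 2: D(2) = 2(2 + 8/3) = 28/3; numerator = -3(-9/11) - 1(1) = 16/11; a_2 = (16/11)/(28/3) = 12/77
  n = 3: D(3) = 3(3 + 8/3) = 17; numerator = -3(12/77) - 1(-9/11) = 27/77; a_3 = (27/77)/(17) = 27/1309
  n = 4: D(4) = 4(4 + 8/3) = 80/3; numerator = -3(27/1309) - 1(12/77) = -285/1309; a_4 = (-285/1309)/(80/3) = -171/20944

r = 2/3; a_0 = 1; a_1 = -9/11; a_2 = 12/77; a_3 = 27/1309; a_4 = -171/20944


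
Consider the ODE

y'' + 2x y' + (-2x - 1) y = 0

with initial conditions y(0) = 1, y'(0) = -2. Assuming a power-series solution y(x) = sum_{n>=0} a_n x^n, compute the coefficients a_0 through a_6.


Ansatz: y(x) = sum_{n>=0} a_n x^n, so y'(x) = sum_{n>=1} n a_n x^(n-1) and y''(x) = sum_{n>=2} n(n-1) a_n x^(n-2).
Substitute into P(x) y'' + Q(x) y' + R(x) y = 0 with P(x) = 1, Q(x) = 2x, R(x) = -2x - 1, and match powers of x.
Initial conditions: a_0 = 1, a_1 = -2.
Setting the coefficient of each power of x to zero and solving order by order (substituting the coefficients already found):
  x^0: 2 a_2 - a_0 = 0  ->  2 a_2 = a_0 = 1  ->  a_2 = 1/2
  x^1: 6 a_3 + a_1 - 2 a_0 = 0  ->  6 a_3 = -a_1 + 2 a_0 = 4  ->  a_3 = 2/3
  x^2: 12 a_4 + 3 a_2 - 2 a_1 = 0  ->  12 a_4 = -3 a_2 + 2 a_1 = -11/2  ->  a_4 = -11/24
  x^3: 20 a_5 + 5 a_3 - 2 a_2 = 0  ->  20 a_5 = -5 a_3 + 2 a_2 = -7/3  ->  a_5 = -7/60
  x^4: 30 a_6 + 7 a_4 - 2 a_3 = 0  ->  30 a_6 = -7 a_4 + 2 a_3 = 109/24  ->  a_6 = 109/720
Truncated series: y(x) = 1 - 2 x + (1/2) x^2 + (2/3) x^3 - (11/24) x^4 - (7/60) x^5 + (109/720) x^6 + O(x^7).

a_0 = 1; a_1 = -2; a_2 = 1/2; a_3 = 2/3; a_4 = -11/24; a_5 = -7/60; a_6 = 109/720


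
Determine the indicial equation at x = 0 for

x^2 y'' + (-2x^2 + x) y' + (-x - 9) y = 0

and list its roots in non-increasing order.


Divide by x^2 to reach normal form y'' + P_1(x) y' + P_2(x) y = 0 with P_1(x) = -2 + 1/x and P_2(x) = -1/x - 9/x^2.
x = 0 is a singular point because the y'-coefficient -2 + 1/x has a pole at x = 0 and the y-coefficient -1/x - 9/x^2 has a pole at x = 0.
It is a regular singular point because x P_1(x) = p(x) = 1 - 2x and x^2 P_2(x) = q(x) = -x - 9 are polynomials, hence analytic at x = 0.
p(0) = 1,  q(0) = -9.
Indicial equation: r(r-1) + p(0) r + q(0) = 0, i.e. r^2 + (p(0) - 1) r + q(0) = 0, i.e. r^2 - 9 = 0.
Discriminant: (0)^2 - 4(-9) = 36, so r = (0 ± 6)/2.
Solving: r_1 = 3, r_2 = -3.

indicial: r^2 - 9 = 0; roots r_1 = 3, r_2 = -3


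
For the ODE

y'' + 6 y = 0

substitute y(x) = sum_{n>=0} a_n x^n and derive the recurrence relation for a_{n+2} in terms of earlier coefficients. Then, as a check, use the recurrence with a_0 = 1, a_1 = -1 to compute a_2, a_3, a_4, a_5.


Substitute y = sum_n a_n x^n into y'' + (const) y = 0.
y''(x) = sum_{n>=0} (n+2)(n+1) a_{n+2} x^n.
The ODE becomes sum_n [(n+2)(n+1) a_{n+2} + 6 a_n] x^n = 0.
Setting each coefficient to zero gives the recurrence:
  (n+2)(n+1) a_{n+2} + 6 a_n = 0,
  a_{n+2} = -6 / ((n+1)(n+2)) a_n.

Check with a_0 = 1, a_1 = -1 (apply the recurrence for n = 0, 1, 2, 3): a_0 = 1, a_1 = -1, a_2 = -3, a_3 = 1, a_4 = 3/2, a_5 = -3/10.

a_{n+2} = -6/((n+1)(n+2)) * a_n; check: a_0 = 1, a_1 = -1, a_2 = -3, a_3 = 1, a_4 = 3/2, a_5 = -3/10


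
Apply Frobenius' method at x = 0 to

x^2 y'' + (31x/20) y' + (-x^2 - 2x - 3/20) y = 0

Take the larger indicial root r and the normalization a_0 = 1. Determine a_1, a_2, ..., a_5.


Write in Frobenius form y'' + (p(x)/x) y' + (q(x)/x^2) y = 0:
  p(x) = 31/20,  q(x) = -x^2 - 2x - 3/20.
Indicial equation: r(r-1) + (31/20) r + (-3/20) = 0 -> roots r_1 = 1/5, r_2 = -3/4.
Take r = r_1 = 1/5. Let y(x) = x^r sum_{n>=0} a_n x^n with a_0 = 1.
Substitute y = x^r sum a_n x^n and match x^{r+n}. The recurrence is
  D(n) a_n - 2 a_{n-1} - 1 a_{n-2} = 0,  where D(n) = (r+n)(r+n-1) + (31/20)(r+n) + (-3/20).
  a_n = [2 a_{n-1} + 1 a_{n-2}] / D(n).
Since the indicial polynomial factors as (r - r_1)(r - r_2), D(n) = (r_1 + n - r_1)(r_1 + n - r_2) = n(n + 19/20).
Evaluating step by step (a_0 = 1):
  n = 1: D(1) = 1(1 + 19/20) = 39/20; numerator = 2(1) = 2; a_1 = (2)/(39/20) = 40/39
  n = 2: D(2) = 2(2 + 19/20) = 59/10; numerator = 2(40/39) + 1(1) = 119/39; a_2 = (119/39)/(59/10) = 1190/2301
  n = 3: D(3) = 3(3 + 19/20) = 237/20; numerator = 2(1190/2301) + 1(40/39) = 1580/767; a_3 = (1580/767)/(237/20) = 400/2301
  n = 4: D(4) = 4(4 + 19/20) = 99/5; numerator = 2(400/2301) + 1(1190/2301) = 1990/2301; a_4 = (1990/2301)/(99/5) = 9950/227799
  n = 5: D(5) = 5(5 + 19/20) = 119/4; numerator = 2(9950/227799) + 1(400/2301) = 59500/227799; a_5 = (59500/227799)/(119/4) = 2000/227799

r = 1/5; a_0 = 1; a_1 = 40/39; a_2 = 1190/2301; a_3 = 400/2301; a_4 = 9950/227799; a_5 = 2000/227799


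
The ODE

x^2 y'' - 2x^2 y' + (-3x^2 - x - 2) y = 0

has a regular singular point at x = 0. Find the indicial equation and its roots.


Divide by x^2 to reach normal form y'' + P_1(x) y' + P_2(x) y = 0 with P_1(x) = -2 and P_2(x) = -3 - 1/x - 2/x^2.
x = 0 is a singular point because the y-coefficient -3 - 1/x - 2/x^2 has a pole at x = 0.
It is a regular singular point because x P_1(x) = p(x) = -2x and x^2 P_2(x) = q(x) = -3x^2 - x - 2 are polynomials, hence analytic at x = 0.
p(0) = 0,  q(0) = -2.
Indicial equation: r(r-1) + p(0) r + q(0) = 0, i.e. r^2 + (p(0) - 1) r + q(0) = 0, i.e. r^2 - 1 r - 2 = 0.
Discriminant: (-1)^2 - 4(-2) = 9, so r = (1 ± 3)/2.
Solving: r_1 = 2, r_2 = -1.

indicial: r^2 - 1 r - 2 = 0; roots r_1 = 2, r_2 = -1


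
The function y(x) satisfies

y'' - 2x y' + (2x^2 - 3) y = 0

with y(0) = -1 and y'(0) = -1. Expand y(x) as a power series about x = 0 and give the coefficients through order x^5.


Ansatz: y(x) = sum_{n>=0} a_n x^n, so y'(x) = sum_{n>=1} n a_n x^(n-1) and y''(x) = sum_{n>=2} n(n-1) a_n x^(n-2).
Substitute into P(x) y'' + Q(x) y' + R(x) y = 0 with P(x) = 1, Q(x) = -2x, R(x) = 2x^2 - 3, and match powers of x.
Initial conditions: a_0 = -1, a_1 = -1.
Setting the coefficient of each power of x to zero and solving order by order (substituting the coefficients already found):
  x^0: 2 a_2 - 3 a_0 = 0  ->  2 a_2 = 3 a_0 = -3  ->  a_2 = -3/2
  x^1: 6 a_3 - 5 a_1 = 0  ->  6 a_3 = 5 a_1 = -5  ->  a_3 = -5/6
  x^2: 12 a_4 - 7 a_2 + 2 a_0 = 0  ->  12 a_4 = 7 a_2 - 2 a_0 = -17/2  ->  a_4 = -17/24
  x^3: 20 a_5 - 9 a_3 + 2 a_1 = 0  ->  20 a_5 = 9 a_3 - 2 a_1 = -11/2  ->  a_5 = -11/40
Truncated series: y(x) = -1 - x - (3/2) x^2 - (5/6) x^3 - (17/24) x^4 - (11/40) x^5 + O(x^6).

a_0 = -1; a_1 = -1; a_2 = -3/2; a_3 = -5/6; a_4 = -17/24; a_5 = -11/40


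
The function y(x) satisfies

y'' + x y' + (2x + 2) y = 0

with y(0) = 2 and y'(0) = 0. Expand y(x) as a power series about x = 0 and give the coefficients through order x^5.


Ansatz: y(x) = sum_{n>=0} a_n x^n, so y'(x) = sum_{n>=1} n a_n x^(n-1) and y''(x) = sum_{n>=2} n(n-1) a_n x^(n-2).
Substitute into P(x) y'' + Q(x) y' + R(x) y = 0 with P(x) = 1, Q(x) = x, R(x) = 2x + 2, and match powers of x.
Initial conditions: a_0 = 2, a_1 = 0.
Setting the coefficient of each power of x to zero and solving order by order (substituting the coefficients already found):
  x^0: 2 a_2 + 2 a_0 = 0  ->  2 a_2 = -2 a_0 = -4  ->  a_2 = -2
  x^1: 6 a_3 + 3 a_1 + 2 a_0 = 0  ->  6 a_3 = -3 a_1 - 2 a_0 = -4  ->  a_3 = -2/3
  x^2: 12 a_4 + 4 a_2 + 2 a_1 = 0  ->  12 a_4 = -4 a_2 - 2 a_1 = 8  ->  a_4 = 2/3
  x^3: 20 a_5 + 5 a_3 + 2 a_2 = 0  ->  20 a_5 = -5 a_3 - 2 a_2 = 22/3  ->  a_5 = 11/30
Truncated series: y(x) = 2 - 2 x^2 - (2/3) x^3 + (2/3) x^4 + (11/30) x^5 + O(x^6).

a_0 = 2; a_1 = 0; a_2 = -2; a_3 = -2/3; a_4 = 2/3; a_5 = 11/30


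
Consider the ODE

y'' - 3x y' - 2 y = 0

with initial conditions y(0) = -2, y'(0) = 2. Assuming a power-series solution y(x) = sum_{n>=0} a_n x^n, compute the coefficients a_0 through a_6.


Ansatz: y(x) = sum_{n>=0} a_n x^n, so y'(x) = sum_{n>=1} n a_n x^(n-1) and y''(x) = sum_{n>=2} n(n-1) a_n x^(n-2).
Substitute into P(x) y'' + Q(x) y' + R(x) y = 0 with P(x) = 1, Q(x) = -3x, R(x) = -2, and match powers of x.
Initial conditions: a_0 = -2, a_1 = 2.
Setting the coefficient of each power of x to zero and solving order by order (substituting the coefficients already found):
  x^0: 2 a_2 - 2 a_0 = 0  ->  2 a_2 = 2 a_0 = -4  ->  a_2 = -2
  x^1: 6 a_3 - 5 a_1 = 0  ->  6 a_3 = 5 a_1 = 10  ->  a_3 = 5/3
  x^2: 12 a_4 - 8 a_2 = 0  ->  12 a_4 = 8 a_2 = -16  ->  a_4 = -4/3
  x^3: 20 a_5 - 11 a_3 = 0  ->  20 a_5 = 11 a_3 = 55/3  ->  a_5 = 11/12
  x^4: 30 a_6 - 14 a_4 = 0  ->  30 a_6 = 14 a_4 = -56/3  ->  a_6 = -28/45
Truncated series: y(x) = -2 + 2 x - 2 x^2 + (5/3) x^3 - (4/3) x^4 + (11/12) x^5 - (28/45) x^6 + O(x^7).

a_0 = -2; a_1 = 2; a_2 = -2; a_3 = 5/3; a_4 = -4/3; a_5 = 11/12; a_6 = -28/45


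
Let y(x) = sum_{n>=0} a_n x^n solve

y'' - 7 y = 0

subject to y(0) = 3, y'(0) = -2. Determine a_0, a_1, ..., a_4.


Ansatz: y(x) = sum_{n>=0} a_n x^n, so y'(x) = sum_{n>=1} n a_n x^(n-1) and y''(x) = sum_{n>=2} n(n-1) a_n x^(n-2).
Substitute into P(x) y'' + Q(x) y' + R(x) y = 0 with P(x) = 1, Q(x) = 0, R(x) = -7, and match powers of x.
Initial conditions: a_0 = 3, a_1 = -2.
Setting the coefficient of each power of x to zero and solving order by order (substituting the coefficients already found):
  x^0: 2 a_2 - 7 a_0 = 0  ->  2 a_2 = 7 a_0 = 21  ->  a_2 = 21/2
  x^1: 6 a_3 - 7 a_1 = 0  ->  6 a_3 = 7 a_1 = -14  ->  a_3 = -7/3
  x^2: 12 a_4 - 7 a_2 = 0  ->  12 a_4 = 7 a_2 = 147/2  ->  a_4 = 49/8
Truncated series: y(x) = 3 - 2 x + (21/2) x^2 - (7/3) x^3 + (49/8) x^4 + O(x^5).

a_0 = 3; a_1 = -2; a_2 = 21/2; a_3 = -7/3; a_4 = 49/8


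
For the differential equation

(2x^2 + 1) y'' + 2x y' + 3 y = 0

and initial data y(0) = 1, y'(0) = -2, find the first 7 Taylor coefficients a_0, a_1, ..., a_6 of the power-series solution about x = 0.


Ansatz: y(x) = sum_{n>=0} a_n x^n, so y'(x) = sum_{n>=1} n a_n x^(n-1) and y''(x) = sum_{n>=2} n(n-1) a_n x^(n-2).
Substitute into P(x) y'' + Q(x) y' + R(x) y = 0 with P(x) = 2x^2 + 1, Q(x) = 2x, R(x) = 3, and match powers of x.
Initial conditions: a_0 = 1, a_1 = -2.
Setting the coefficient of each power of x to zero and solving order by order (substituting the coefficients already found):
  x^0: 2 a_2 + 3 a_0 = 0  ->  2 a_2 = -3 a_0 = -3  ->  a_2 = -3/2
  x^1: 6 a_3 + 5 a_1 = 0  ->  6 a_3 = -5 a_1 = 10  ->  a_3 = 5/3
  x^2: 12 a_4 + 11 a_2 = 0  ->  12 a_4 = -11 a_2 = 33/2  ->  a_4 = 11/8
  x^3: 20 a_5 + 21 a_3 = 0  ->  20 a_5 = -21 a_3 = -35  ->  a_5 = -7/4
  x^4: 30 a_6 + 35 a_4 = 0  ->  30 a_6 = -35 a_4 = -385/8  ->  a_6 = -77/48
Truncated series: y(x) = 1 - 2 x - (3/2) x^2 + (5/3) x^3 + (11/8) x^4 - (7/4) x^5 - (77/48) x^6 + O(x^7).

a_0 = 1; a_1 = -2; a_2 = -3/2; a_3 = 5/3; a_4 = 11/8; a_5 = -7/4; a_6 = -77/48


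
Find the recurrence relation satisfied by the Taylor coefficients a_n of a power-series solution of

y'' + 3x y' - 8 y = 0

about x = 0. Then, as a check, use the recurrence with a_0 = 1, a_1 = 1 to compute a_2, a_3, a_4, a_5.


Substitute y = sum_n a_n x^n.
y''(x) has coefficient (n+2)(n+1) a_{n+2} at x^n;
3 x y'(x) has coefficient 3 n a_n at x^n (shift);
-8 y(x) has coefficient -8 a_n at x^n.
Matching x^n: (n+2)(n+1) a_{n+2} + (3n - 8) a_n = 0.
Thus a_{n+2} = (-3n + 8) / ((n+1)(n+2)) * a_n.

Check with a_0 = 1, a_1 = 1 (apply the recurrence for n = 0, 1, 2, 3): a_0 = 1, a_1 = 1, a_2 = 4, a_3 = 5/6, a_4 = 2/3, a_5 = -1/24.

a_(n+2) = (-3n + 8) / ((n+1)(n+2)) * a_n; check: a_0 = 1, a_1 = 1, a_2 = 4, a_3 = 5/6, a_4 = 2/3, a_5 = -1/24


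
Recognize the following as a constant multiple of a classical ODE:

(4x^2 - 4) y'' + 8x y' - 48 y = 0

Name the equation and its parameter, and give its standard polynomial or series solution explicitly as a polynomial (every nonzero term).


All three coefficients share the factor -4; dividing through by -4 gives  (1 - x^2) y'' - 2x y' + 12 y = 0.
This matches the Legendre equation (1 - x^2) y'' - 2x y' + n(n+1) y = 0 (note the -2x y' term) with n(n+1) = 12, so n = 3; the polynomial solution is P_3(x).
With y = sum_k a_k x^k, matching x^k gives (k+2)(k+1) a_{k+2} = [k(k+1) - n(n+1)] a_k = (k - 3)(k + 4) a_k. The right side vanishes at k = 3, so the series with the parity of 3 terminates at degree 3.
Standard normalization (P_n(1) = 1): leading coefficient (2n)!/(2^n (n!)^2) = 720/(8*36) = 5/2, so a_3 = 5/2. Work downward with a_k = (k+1)(k+2) a_{k+2} / ((k - 3)(k + 4)):
  a_1 = (2)(3)(5/2) / ((1 - 3)(1 + 4)) = 15/(-10) = -3/2
Hence P_3(x) = 5 x^3/2 - 3 x/2.

P_3(x); series = 5 x^3/2 - 3 x/2


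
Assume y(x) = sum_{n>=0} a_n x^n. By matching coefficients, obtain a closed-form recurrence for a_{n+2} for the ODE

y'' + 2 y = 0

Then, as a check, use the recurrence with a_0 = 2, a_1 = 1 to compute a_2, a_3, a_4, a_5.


Substitute y = sum_n a_n x^n into y'' + (const) y = 0.
y''(x) = sum_{n>=0} (n+2)(n+1) a_{n+2} x^n.
The ODE becomes sum_n [(n+2)(n+1) a_{n+2} + 2 a_n] x^n = 0.
Setting each coefficient to zero gives the recurrence:
  (n+2)(n+1) a_{n+2} + 2 a_n = 0,
  a_{n+2} = -2 / ((n+1)(n+2)) a_n.

Check with a_0 = 2, a_1 = 1 (apply the recurrence for n = 0, 1, 2, 3): a_0 = 2, a_1 = 1, a_2 = -2, a_3 = -1/3, a_4 = 1/3, a_5 = 1/30.

a_{n+2} = -2/((n+1)(n+2)) * a_n; check: a_0 = 2, a_1 = 1, a_2 = -2, a_3 = -1/3, a_4 = 1/3, a_5 = 1/30


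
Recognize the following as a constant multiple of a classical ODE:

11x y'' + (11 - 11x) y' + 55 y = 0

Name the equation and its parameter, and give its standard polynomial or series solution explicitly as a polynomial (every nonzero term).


All three coefficients share the factor 11; dividing through by 11 gives  x y'' + (1 - x) y' + 5 y = 0.
This matches the Laguerre equation x y'' + (1 - x) y' + n y = 0 with n = 5; the polynomial solution is L_5(x).
With y = sum_k a_k x^k, matching x^k gives (k+1)k a_{k+1} + (k+1) a_{k+1} - k a_k + n a_k = 0, i.e. (k+1)^2 a_{k+1} = (k - n) a_k = (k - 5) a_k. The right side vanishes at k = 5, so the series terminates at degree 5.
Standard normalization L_n(0) = 1 gives a_0 = 1. Work upward with a_{k+1} = (k - 5) a_k / (k+1)^2:
  a_1 = (0 - 5)(1) / 1^2 = -5/1 = -5
  a_2 = (1 - 5)(-5) / 2^2 = 20/4 = 5
  a_3 = (2 - 5)(5) / 3^2 = -15/9 = -5/3
  a_4 = (3 - 5)(-5/3) / 4^2 = (10/3)/16 = 5/24
  a_5 = (4 - 5)(5/24) / 5^2 = (-5/24)/25 = -1/120
Hence L_5(x) = -x^5/120 + 5 x^4/24 - 5 x^3/3 + 5 x^2 - 5 x + 1.

L_5(x); series = -x^5/120 + 5 x^4/24 - 5 x^3/3 + 5 x^2 - 5 x + 1


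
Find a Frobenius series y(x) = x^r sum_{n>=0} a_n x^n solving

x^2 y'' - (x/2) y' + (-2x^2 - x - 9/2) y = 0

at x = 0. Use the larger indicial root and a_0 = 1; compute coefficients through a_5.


Write in Frobenius form y'' + (p(x)/x) y' + (q(x)/x^2) y = 0:
  p(x) = -1/2,  q(x) = -2x^2 - x - 9/2.
Indicial equation: r(r-1) + (-1/2) r + (-9/2) = 0 -> roots r_1 = 3, r_2 = -3/2.
Take r = r_1 = 3. Let y(x) = x^r sum_{n>=0} a_n x^n with a_0 = 1.
Substitute y = x^r sum a_n x^n and match x^{r+n}. The recurrence is
  D(n) a_n - 1 a_{n-1} - 2 a_{n-2} = 0,  where D(n) = (r+n)(r+n-1) + (-1/2)(r+n) + (-9/2).
  a_n = [1 a_{n-1} + 2 a_{n-2}] / D(n).
Since the indicial polynomial factors as (r - r_1)(r - r_2), D(n) = (r_1 + n - r_1)(r_1 + n - r_2) = n(n + 9/2).
Evaluating step by step (a_0 = 1):
  n = 1: D(1) = 1(1 + 9/2) = 11/2; numerator = 1(1) = 1; a_1 = (1)/(11/2) = 2/11
  n = 2: D(2) = 2(2 + 9/2) = 13; numerator = 1(2/11) + 2(1) = 24/11; a_2 = (24/11)/(13) = 24/143
  n = 3: D(3) = 3(3 + 9/2) = 45/2; numerator = 1(24/143) + 2(2/11) = 76/143; a_3 = (76/143)/(45/2) = 152/6435
  n = 4: D(4) = 4(4 + 9/2) = 34; numerator = 1(152/6435) + 2(24/143) = 2312/6435; a_4 = (2312/6435)/(34) = 68/6435
  n = 5: D(5) = 5(5 + 9/2) = 95/2; numerator = 1(68/6435) + 2(152/6435) = 124/2145; a_5 = (124/2145)/(95/2) = 248/203775

r = 3; a_0 = 1; a_1 = 2/11; a_2 = 24/143; a_3 = 152/6435; a_4 = 68/6435; a_5 = 248/203775


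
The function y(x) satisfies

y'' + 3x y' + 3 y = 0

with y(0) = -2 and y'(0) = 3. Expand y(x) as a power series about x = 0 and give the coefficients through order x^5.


Ansatz: y(x) = sum_{n>=0} a_n x^n, so y'(x) = sum_{n>=1} n a_n x^(n-1) and y''(x) = sum_{n>=2} n(n-1) a_n x^(n-2).
Substitute into P(x) y'' + Q(x) y' + R(x) y = 0 with P(x) = 1, Q(x) = 3x, R(x) = 3, and match powers of x.
Initial conditions: a_0 = -2, a_1 = 3.
Setting the coefficient of each power of x to zero and solving order by order (substituting the coefficients already found):
  x^0: 2 a_2 + 3 a_0 = 0  ->  2 a_2 = -3 a_0 = 6  ->  a_2 = 3
  x^1: 6 a_3 + 6 a_1 = 0  ->  6 a_3 = -6 a_1 = -18  ->  a_3 = -3
  x^2: 12 a_4 + 9 a_2 = 0  ->  12 a_4 = -9 a_2 = -27  ->  a_4 = -9/4
  x^3: 20 a_5 + 12 a_3 = 0  ->  20 a_5 = -12 a_3 = 36  ->  a_5 = 9/5
Truncated series: y(x) = -2 + 3 x + 3 x^2 - 3 x^3 - (9/4) x^4 + (9/5) x^5 + O(x^6).

a_0 = -2; a_1 = 3; a_2 = 3; a_3 = -3; a_4 = -9/4; a_5 = 9/5


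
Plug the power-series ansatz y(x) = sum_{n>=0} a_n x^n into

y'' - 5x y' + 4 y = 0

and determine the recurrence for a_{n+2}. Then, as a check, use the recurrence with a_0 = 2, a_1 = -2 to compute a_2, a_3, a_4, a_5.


Substitute y = sum_n a_n x^n.
y''(x) has coefficient (n+2)(n+1) a_{n+2} at x^n;
-5 x y'(x) has coefficient -5 n a_n at x^n (shift);
4 y(x) has coefficient 4 a_n at x^n.
Matching x^n: (n+2)(n+1) a_{n+2} + (-5n + 4) a_n = 0.
Thus a_{n+2} = (5n - 4) / ((n+1)(n+2)) * a_n.

Check with a_0 = 2, a_1 = -2 (apply the recurrence for n = 0, 1, 2, 3): a_0 = 2, a_1 = -2, a_2 = -4, a_3 = -1/3, a_4 = -2, a_5 = -11/60.

a_(n+2) = (5n - 4) / ((n+1)(n+2)) * a_n; check: a_0 = 2, a_1 = -2, a_2 = -4, a_3 = -1/3, a_4 = -2, a_5 = -11/60


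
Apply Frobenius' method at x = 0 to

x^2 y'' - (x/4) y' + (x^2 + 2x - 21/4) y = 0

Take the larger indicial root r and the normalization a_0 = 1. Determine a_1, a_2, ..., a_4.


Write in Frobenius form y'' + (p(x)/x) y' + (q(x)/x^2) y = 0:
  p(x) = -1/4,  q(x) = x^2 + 2x - 21/4.
Indicial equation: r(r-1) + (-1/4) r + (-21/4) = 0 -> roots r_1 = 3, r_2 = -7/4.
Take r = r_1 = 3. Let y(x) = x^r sum_{n>=0} a_n x^n with a_0 = 1.
Substitute y = x^r sum a_n x^n and match x^{r+n}. The recurrence is
  D(n) a_n + 2 a_{n-1} + 1 a_{n-2} = 0,  where D(n) = (r+n)(r+n-1) + (-1/4)(r+n) + (-21/4).
  a_n = [-2 a_{n-1} - 1 a_{n-2}] / D(n).
Since the indicial polynomial factors as (r - r_1)(r - r_2), D(n) = (r_1 + n - r_1)(r_1 + n - r_2) = n(n + 19/4).
Evaluating step by step (a_0 = 1):
  n = 1: D(1) = 1(1 + 19/4) = 23/4; numerator = -2(1) = -2; a_1 = (-2)/(23/4) = -8/23
  n = 2: D(2) = 2(2 + 19/4) = 27/2; numerator = -2(-8/23) - 1(1) = -7/23; a_2 = (-7/23)/(27/2) = -14/621
  n = 3: D(3) = 3(3 + 19/4) = 93/4; numerator = -2(-14/621) - 1(-8/23) = 244/621; a_3 = (244/621)/(93/4) = 976/57753
  n = 4: D(4) = 4(4 + 19/4) = 35; numerator = -2(976/57753) - 1(-14/621) = -650/57753; a_4 = (-650/57753)/(35) = -130/404271

r = 3; a_0 = 1; a_1 = -8/23; a_2 = -14/621; a_3 = 976/57753; a_4 = -130/404271


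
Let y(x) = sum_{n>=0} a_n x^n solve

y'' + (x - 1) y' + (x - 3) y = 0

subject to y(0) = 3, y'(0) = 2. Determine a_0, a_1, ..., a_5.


Ansatz: y(x) = sum_{n>=0} a_n x^n, so y'(x) = sum_{n>=1} n a_n x^(n-1) and y''(x) = sum_{n>=2} n(n-1) a_n x^(n-2).
Substitute into P(x) y'' + Q(x) y' + R(x) y = 0 with P(x) = 1, Q(x) = x - 1, R(x) = x - 3, and match powers of x.
Initial conditions: a_0 = 3, a_1 = 2.
Setting the coefficient of each power of x to zero and solving order by order (substituting the coefficients already found):
  x^0: 2 a_2 - a_1 - 3 a_0 = 0  ->  2 a_2 = a_1 + 3 a_0 = 11  ->  a_2 = 11/2
  x^1: 6 a_3 - 2 a_2 - 2 a_1 + a_0 = 0  ->  6 a_3 = 2 a_2 + 2 a_1 - a_0 = 12  ->  a_3 = 2
  x^2: 12 a_4 - 3 a_3 - a_2 + a_1 = 0  ->  12 a_4 = 3 a_3 + a_2 - a_1 = 19/2  ->  a_4 = 19/24
  x^3: 20 a_5 - 4 a_4 + a_2 = 0  ->  20 a_5 = 4 a_4 - a_2 = -7/3  ->  a_5 = -7/60
Truncated series: y(x) = 3 + 2 x + (11/2) x^2 + 2 x^3 + (19/24) x^4 - (7/60) x^5 + O(x^6).

a_0 = 3; a_1 = 2; a_2 = 11/2; a_3 = 2; a_4 = 19/24; a_5 = -7/60


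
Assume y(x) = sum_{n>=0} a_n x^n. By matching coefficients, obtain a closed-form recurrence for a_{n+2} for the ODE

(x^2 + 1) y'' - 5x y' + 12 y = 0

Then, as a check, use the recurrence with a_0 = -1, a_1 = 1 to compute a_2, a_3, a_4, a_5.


Substitute y = sum_n a_n x^n.
(1 + 1 x^2) y'' contributes (n+2)(n+1) a_{n+2} + n(n-1) a_n at x^n.
-5 x y'(x) contributes -5 n a_n at x^n.
12 y(x) contributes 12 a_n at x^n.
Matching x^n: (n+2)(n+1) a_{n+2} + (n(n-1) - 5 n + 12) a_n = 0.
Thus a_{n+2} = (-n(n-1) + 5 n - 12) / ((n+1)(n+2)) * a_n.

Check with a_0 = -1, a_1 = 1 (apply the recurrence for n = 0, 1, 2, 3): a_0 = -1, a_1 = 1, a_2 = 6, a_3 = -7/6, a_4 = -2, a_5 = 7/40.

a_(n+2) = (-n(n-1) + 5 n - 12) / ((n+1)(n+2)) * a_n; check: a_0 = -1, a_1 = 1, a_2 = 6, a_3 = -7/6, a_4 = -2, a_5 = 7/40


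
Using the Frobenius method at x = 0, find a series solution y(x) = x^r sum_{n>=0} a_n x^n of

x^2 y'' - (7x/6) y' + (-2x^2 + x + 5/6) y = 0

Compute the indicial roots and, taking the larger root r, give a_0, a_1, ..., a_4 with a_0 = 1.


Write in Frobenius form y'' + (p(x)/x) y' + (q(x)/x^2) y = 0:
  p(x) = -7/6,  q(x) = -2x^2 + x + 5/6.
Indicial equation: r(r-1) + (-7/6) r + (5/6) = 0 -> roots r_1 = 5/3, r_2 = 1/2.
Take r = r_1 = 5/3. Let y(x) = x^r sum_{n>=0} a_n x^n with a_0 = 1.
Substitute y = x^r sum a_n x^n and match x^{r+n}. The recurrence is
  D(n) a_n + 1 a_{n-1} - 2 a_{n-2} = 0,  where D(n) = (r+n)(r+n-1) + (-7/6)(r+n) + (5/6).
  a_n = [-1 a_{n-1} + 2 a_{n-2}] / D(n).
Since the indicial polynomial factors as (r - r_1)(r - r_2), D(n) = (r_1 + n - r_1)(r_1 + n - r_2) = n(n + 7/6).
Evaluating step by step (a_0 = 1):
  n = 1: D(1) = 1(1 + 7/6) = 13/6; numerator = -1(1) = -1; a_1 = (-1)/(13/6) = -6/13
  n = 2: D(2) = 2(2 + 7/6) = 19/3; numerator = -1(-6/13) + 2(1) = 32/13; a_2 = (32/13)/(19/3) = 96/247
  n = 3: D(3) = 3(3 + 7/6) = 25/2; numerator = -1(96/247) + 2(-6/13) = -324/247; a_3 = (-324/247)/(25/2) = -648/6175
  n = 4: D(4) = 4(4 + 7/6) = 62/3; numerator = -1(-648/6175) + 2(96/247) = 5448/6175; a_4 = (5448/6175)/(62/3) = 8172/191425

r = 5/3; a_0 = 1; a_1 = -6/13; a_2 = 96/247; a_3 = -648/6175; a_4 = 8172/191425


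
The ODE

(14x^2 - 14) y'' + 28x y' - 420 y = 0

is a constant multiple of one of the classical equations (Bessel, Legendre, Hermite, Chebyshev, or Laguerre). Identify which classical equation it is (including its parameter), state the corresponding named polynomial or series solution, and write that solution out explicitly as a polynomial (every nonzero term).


All three coefficients share the factor -14; dividing through by -14 gives  (1 - x^2) y'' - 2x y' + 30 y = 0.
This matches the Legendre equation (1 - x^2) y'' - 2x y' + n(n+1) y = 0 (note the -2x y' term) with n(n+1) = 30, so n = 5; the polynomial solution is P_5(x).
With y = sum_k a_k x^k, matching x^k gives (k+2)(k+1) a_{k+2} = [k(k+1) - n(n+1)] a_k = (k - 5)(k + 6) a_k. The right side vanishes at k = 5, so the series with the parity of 5 terminates at degree 5.
Standard normalization (P_n(1) = 1): leading coefficient (2n)!/(2^n (n!)^2) = 3628800/(32*14400) = 63/8, so a_5 = 63/8. Work downward with a_k = (k+1)(k+2) a_{k+2} / ((k - 5)(k + 6)):
  a_3 = (4)(5)(63/8) / ((3 - 5)(3 + 6)) = (315/2)/(-18) = -35/4
  a_1 = (2)(3)(-35/4) / ((1 - 5)(1 + 6)) = (-105/2)/(-28) = 15/8
Hence P_5(x) = 63 x^5/8 - 35 x^3/4 + 15 x/8.

P_5(x); series = 63 x^5/8 - 35 x^3/4 + 15 x/8


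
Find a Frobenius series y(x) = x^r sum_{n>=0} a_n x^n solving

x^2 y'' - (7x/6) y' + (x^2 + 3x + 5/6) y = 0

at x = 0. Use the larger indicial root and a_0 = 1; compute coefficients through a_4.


Write in Frobenius form y'' + (p(x)/x) y' + (q(x)/x^2) y = 0:
  p(x) = -7/6,  q(x) = x^2 + 3x + 5/6.
Indicial equation: r(r-1) + (-7/6) r + (5/6) = 0 -> roots r_1 = 5/3, r_2 = 1/2.
Take r = r_1 = 5/3. Let y(x) = x^r sum_{n>=0} a_n x^n with a_0 = 1.
Substitute y = x^r sum a_n x^n and match x^{r+n}. The recurrence is
  D(n) a_n + 3 a_{n-1} + 1 a_{n-2} = 0,  where D(n) = (r+n)(r+n-1) + (-7/6)(r+n) + (5/6).
  a_n = [-3 a_{n-1} - 1 a_{n-2}] / D(n).
Since the indicial polynomial factors as (r - r_1)(r - r_2), D(n) = (r_1 + n - r_1)(r_1 + n - r_2) = n(n + 7/6).
Evaluating step by step (a_0 = 1):
  n = 1: D(1) = 1(1 + 7/6) = 13/6; numerator = -3(1) = -3; a_1 = (-3)/(13/6) = -18/13
  n = 2: D(2) = 2(2 + 7/6) = 19/3; numerator = -3(-18/13) - 1(1) = 41/13; a_2 = (41/13)/(19/3) = 123/247
  n = 3: D(3) = 3(3 + 7/6) = 25/2; numerator = -3(123/247) - 1(-18/13) = -27/247; a_3 = (-27/247)/(25/2) = -54/6175
  n = 4: D(4) = 4(4 + 7/6) = 62/3; numerator = -3(-54/6175) - 1(123/247) = -2913/6175; a_4 = (-2913/6175)/(62/3) = -8739/382850

r = 5/3; a_0 = 1; a_1 = -18/13; a_2 = 123/247; a_3 = -54/6175; a_4 = -8739/382850


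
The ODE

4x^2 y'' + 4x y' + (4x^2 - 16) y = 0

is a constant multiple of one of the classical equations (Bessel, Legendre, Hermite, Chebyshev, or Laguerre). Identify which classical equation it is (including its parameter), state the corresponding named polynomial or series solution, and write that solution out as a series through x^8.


All three coefficients share the factor 4; dividing through by 4 gives  x^2 y'' + x y' + (x^2 - 4) y = 0.
This matches the Bessel equation x^2 y'' + x y' + (x^2 - nu^2) y = 0 with nu^2 = 4, so nu = 2; the solution bounded at x = 0 is J_2(x).
Frobenius at x = 0: indicial roots ±nu; for r = nu the recurrence k(k + 2nu) c_k = -c_{k-2} gives the standard series J_nu(x) = sum_{k>=0} (-1)^k / (k! (k+nu)!) (x/2)^(2k+nu). Evaluate the first 4 terms:
  k = 0: (-1)^0 / (0! * 2! * 2^2) x^2 = 1/(1*2*4) x^2 = (1/8) x^2
  k = 1: (-1)^1 / (1! * 3! * 2^4) x^4 = -1/(1*6*16) x^4 = (-1/96) x^4
  k = 2: (-1)^2 / (2! * 4! * 2^6) x^6 = 1/(2*24*64) x^6 = (1/3072) x^6
  k = 3: (-1)^3 / (3! * 5! * 2^8) x^8 = -1/(6*120*256) x^8 = (-1/184320) x^8
Hence J_2(x) = -x^8/184320 + x^6/3072 - x^4/96 + x^2/8 + ....

J_2(x); series = -x^8/184320 + x^6/3072 - x^4/96 + x^2/8


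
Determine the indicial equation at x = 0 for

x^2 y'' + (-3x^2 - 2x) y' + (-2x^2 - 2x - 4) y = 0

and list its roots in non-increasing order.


Divide by x^2 to reach normal form y'' + P_1(x) y' + P_2(x) y = 0 with P_1(x) = -3 - 2/x and P_2(x) = -2 - 2/x - 4/x^2.
x = 0 is a singular point because the y'-coefficient -3 - 2/x has a pole at x = 0 and the y-coefficient -2 - 2/x - 4/x^2 has a pole at x = 0.
It is a regular singular point because x P_1(x) = p(x) = -3x - 2 and x^2 P_2(x) = q(x) = -2x^2 - 2x - 4 are polynomials, hence analytic at x = 0.
p(0) = -2,  q(0) = -4.
Indicial equation: r(r-1) + p(0) r + q(0) = 0, i.e. r^2 + (p(0) - 1) r + q(0) = 0, i.e. r^2 - 3 r - 4 = 0.
Discriminant: (-3)^2 - 4(-4) = 25, so r = (3 ± 5)/2.
Solving: r_1 = 4, r_2 = -1.

indicial: r^2 - 3 r - 4 = 0; roots r_1 = 4, r_2 = -1


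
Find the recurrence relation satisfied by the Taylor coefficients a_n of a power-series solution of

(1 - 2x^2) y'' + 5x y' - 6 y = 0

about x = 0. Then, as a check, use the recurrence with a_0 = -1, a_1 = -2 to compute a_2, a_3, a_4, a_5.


Substitute y = sum_n a_n x^n.
(1 - 2 x^2) y'' contributes (n+2)(n+1) a_{n+2} - 2 n(n-1) a_n at x^n.
5 x y'(x) contributes 5 n a_n at x^n.
-6 y(x) contributes -6 a_n at x^n.
Matching x^n: (n+2)(n+1) a_{n+2} + (-2 n(n-1) + 5 n - 6) a_n = 0.
Thus a_{n+2} = (2 n(n-1) - 5 n + 6) / ((n+1)(n+2)) * a_n.

Check with a_0 = -1, a_1 = -2 (apply the recurrence for n = 0, 1, 2, 3): a_0 = -1, a_1 = -2, a_2 = -3, a_3 = -1/3, a_4 = 0, a_5 = -1/20.

a_(n+2) = (2 n(n-1) - 5 n + 6) / ((n+1)(n+2)) * a_n; check: a_0 = -1, a_1 = -2, a_2 = -3, a_3 = -1/3, a_4 = 0, a_5 = -1/20


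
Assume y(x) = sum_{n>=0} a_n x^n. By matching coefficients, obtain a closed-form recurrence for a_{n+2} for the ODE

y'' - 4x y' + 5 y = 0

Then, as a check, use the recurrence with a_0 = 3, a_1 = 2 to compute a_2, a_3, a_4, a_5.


Substitute y = sum_n a_n x^n.
y''(x) has coefficient (n+2)(n+1) a_{n+2} at x^n;
-4 x y'(x) has coefficient -4 n a_n at x^n (shift);
5 y(x) has coefficient 5 a_n at x^n.
Matching x^n: (n+2)(n+1) a_{n+2} + (-4n + 5) a_n = 0.
Thus a_{n+2} = (4n - 5) / ((n+1)(n+2)) * a_n.

Check with a_0 = 3, a_1 = 2 (apply the recurrence for n = 0, 1, 2, 3): a_0 = 3, a_1 = 2, a_2 = -15/2, a_3 = -1/3, a_4 = -15/8, a_5 = -7/60.

a_(n+2) = (4n - 5) / ((n+1)(n+2)) * a_n; check: a_0 = 3, a_1 = 2, a_2 = -15/2, a_3 = -1/3, a_4 = -15/8, a_5 = -7/60


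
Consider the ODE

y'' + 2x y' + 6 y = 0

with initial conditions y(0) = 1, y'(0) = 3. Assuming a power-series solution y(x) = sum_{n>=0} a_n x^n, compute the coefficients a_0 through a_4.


Ansatz: y(x) = sum_{n>=0} a_n x^n, so y'(x) = sum_{n>=1} n a_n x^(n-1) and y''(x) = sum_{n>=2} n(n-1) a_n x^(n-2).
Substitute into P(x) y'' + Q(x) y' + R(x) y = 0 with P(x) = 1, Q(x) = 2x, R(x) = 6, and match powers of x.
Initial conditions: a_0 = 1, a_1 = 3.
Setting the coefficient of each power of x to zero and solving order by order (substituting the coefficients already found):
  x^0: 2 a_2 + 6 a_0 = 0  ->  2 a_2 = -6 a_0 = -6  ->  a_2 = -3
  x^1: 6 a_3 + 8 a_1 = 0  ->  6 a_3 = -8 a_1 = -24  ->  a_3 = -4
  x^2: 12 a_4 + 10 a_2 = 0  ->  12 a_4 = -10 a_2 = 30  ->  a_4 = 5/2
Truncated series: y(x) = 1 + 3 x - 3 x^2 - 4 x^3 + (5/2) x^4 + O(x^5).

a_0 = 1; a_1 = 3; a_2 = -3; a_3 = -4; a_4 = 5/2
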